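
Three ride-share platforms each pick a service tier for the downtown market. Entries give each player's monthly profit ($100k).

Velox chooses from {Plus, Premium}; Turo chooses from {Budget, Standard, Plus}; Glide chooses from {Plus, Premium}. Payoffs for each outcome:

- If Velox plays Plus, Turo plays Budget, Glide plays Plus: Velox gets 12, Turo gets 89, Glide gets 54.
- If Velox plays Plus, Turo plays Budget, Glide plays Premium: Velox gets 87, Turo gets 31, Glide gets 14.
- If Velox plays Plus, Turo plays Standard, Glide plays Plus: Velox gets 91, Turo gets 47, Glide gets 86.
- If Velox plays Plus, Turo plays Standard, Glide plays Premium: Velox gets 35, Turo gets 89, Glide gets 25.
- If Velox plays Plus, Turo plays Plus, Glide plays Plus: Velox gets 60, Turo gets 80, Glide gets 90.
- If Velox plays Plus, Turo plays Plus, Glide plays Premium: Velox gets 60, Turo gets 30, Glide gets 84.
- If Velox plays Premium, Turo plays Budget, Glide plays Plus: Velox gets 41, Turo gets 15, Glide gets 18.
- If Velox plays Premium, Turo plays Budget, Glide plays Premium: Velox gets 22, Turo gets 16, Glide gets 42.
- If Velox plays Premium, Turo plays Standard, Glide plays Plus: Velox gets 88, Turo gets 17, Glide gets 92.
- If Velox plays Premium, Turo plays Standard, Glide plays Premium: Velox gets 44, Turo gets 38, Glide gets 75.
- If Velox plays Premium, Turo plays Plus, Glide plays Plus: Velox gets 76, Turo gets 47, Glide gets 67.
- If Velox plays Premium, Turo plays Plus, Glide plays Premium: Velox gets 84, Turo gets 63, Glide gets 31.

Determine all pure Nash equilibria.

Check each profile: it is a Nash equilibrium iff no player can strictly gain by switching unilaterally.
(Plus, Budget, Plus): Velox can switch to Premium (12 → 41). Not NE.
(Plus, Budget, Premium): Turo can switch to Standard (31 → 89). Not NE.
(Plus, Standard, Plus): Turo can switch to Budget (47 → 89). Not NE.
(Plus, Standard, Premium): Velox can switch to Premium (35 → 44). Not NE.
(Plus, Plus, Plus): Velox can switch to Premium (60 → 76). Not NE.
(Plus, Plus, Premium): Velox can switch to Premium (60 → 84). Not NE.
(Premium, Budget, Plus): Turo can switch to Standard (15 → 17). Not NE.
(Premium, Budget, Premium): Velox can switch to Plus (22 → 87). Not NE.
(Premium, Plus, Plus): Velox gets 76, best alternative 60; Turo gets 47, best alternative 17; Glide gets 67, best alternative 31. No profitable deviation — NE.
(The remaining 3 profiles each have a profitable deviation by the same check.)

(Premium, Plus, Plus)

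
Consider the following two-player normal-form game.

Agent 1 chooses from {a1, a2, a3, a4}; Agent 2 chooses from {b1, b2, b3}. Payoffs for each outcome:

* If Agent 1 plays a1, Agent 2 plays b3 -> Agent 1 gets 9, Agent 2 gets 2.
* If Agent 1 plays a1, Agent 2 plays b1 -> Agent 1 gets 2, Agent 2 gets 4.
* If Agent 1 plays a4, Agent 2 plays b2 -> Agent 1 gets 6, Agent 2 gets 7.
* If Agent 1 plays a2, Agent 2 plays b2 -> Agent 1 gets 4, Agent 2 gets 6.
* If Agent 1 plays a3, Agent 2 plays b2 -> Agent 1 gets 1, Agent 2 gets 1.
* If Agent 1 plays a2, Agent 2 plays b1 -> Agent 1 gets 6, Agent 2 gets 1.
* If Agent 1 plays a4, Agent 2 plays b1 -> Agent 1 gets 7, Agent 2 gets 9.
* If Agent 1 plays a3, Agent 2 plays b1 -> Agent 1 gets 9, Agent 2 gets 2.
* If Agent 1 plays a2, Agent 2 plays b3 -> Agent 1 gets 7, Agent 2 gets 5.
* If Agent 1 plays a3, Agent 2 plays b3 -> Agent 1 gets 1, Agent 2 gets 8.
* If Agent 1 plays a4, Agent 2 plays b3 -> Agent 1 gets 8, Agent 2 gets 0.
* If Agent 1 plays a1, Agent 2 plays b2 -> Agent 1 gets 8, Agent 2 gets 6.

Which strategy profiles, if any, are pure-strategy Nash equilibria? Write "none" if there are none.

(a1, b2)

Mark each player's best response to every combination of opponents' strategies; a profile where every player is best-responding is a pure Nash equilibrium.
Agent 1 against b1: payoffs 2, 6, 9, 7 → best response a3.
Agent 1 against b2: payoffs 8, 4, 1, 6 → best response a1.
Agent 1 against b3: payoffs 9, 7, 1, 8 → best response a1.
Agent 2 against a1: payoffs 4, 6, 2 → best response b2.
Agent 2 against a2: payoffs 1, 6, 5 → best response b2.
Agent 2 against a3: payoffs 2, 1, 8 → best response b3.
Agent 2 against a4: payoffs 9, 7, 0 → best response b1.
Mutual best responses: (a1, b2).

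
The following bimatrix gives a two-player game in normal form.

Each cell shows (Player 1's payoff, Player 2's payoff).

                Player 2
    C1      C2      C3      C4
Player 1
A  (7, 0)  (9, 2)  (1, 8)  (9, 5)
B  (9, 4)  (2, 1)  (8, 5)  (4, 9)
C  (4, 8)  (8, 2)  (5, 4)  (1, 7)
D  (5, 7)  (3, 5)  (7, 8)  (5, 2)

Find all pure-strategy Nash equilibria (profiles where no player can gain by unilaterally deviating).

(A, C1): Player 1 can switch to B (7 → 9). Not NE.
(A, C2): Player 2 can switch to C3 (2 → 8). Not NE.
(A, C3): Player 1 can switch to B (1 → 8). Not NE.
(A, C4): Player 2 can switch to C3 (5 → 8). Not NE.
(B, C1): Player 2 can switch to C3 (4 → 5). Not NE.
(B, C2): Player 1 can switch to A (2 → 9). Not NE.
(B, C3): Player 2 can switch to C4 (5 → 9). Not NE.
(B, C4): Player 1 can switch to A (4 → 9). Not NE.
(C, C1): Player 1 can switch to A (4 → 7). Not NE.
(C, C2): Player 1 can switch to A (8 → 9). Not NE.
(C, C3): Player 1 can switch to B (5 → 8). Not NE.
(C, C4): Player 1 can switch to A (1 → 9). Not NE.
(The remaining 4 profiles each have a profitable deviation by the same check.)

No pure-strategy Nash equilibrium.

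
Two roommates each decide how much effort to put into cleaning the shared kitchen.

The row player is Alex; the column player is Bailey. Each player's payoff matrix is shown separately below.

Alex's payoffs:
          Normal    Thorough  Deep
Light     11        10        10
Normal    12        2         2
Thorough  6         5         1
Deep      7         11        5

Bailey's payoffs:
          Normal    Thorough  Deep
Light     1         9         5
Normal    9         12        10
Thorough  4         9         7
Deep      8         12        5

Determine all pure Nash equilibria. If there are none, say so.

For each strategy profile, look for a profitable unilateral deviation.
(Light, Normal): Alex can switch to Normal (11 → 12). Not NE.
(Light, Thorough): Alex can switch to Deep (10 → 11). Not NE.
(Light, Deep): Bailey can switch to Thorough (5 → 9). Not NE.
(Normal, Normal): Bailey can switch to Thorough (9 → 12). Not NE.
(Normal, Thorough): Alex can switch to Light (2 → 10). Not NE.
(Normal, Deep): Alex can switch to Light (2 → 10). Not NE.
(Thorough, Normal): Alex can switch to Light (6 → 11). Not NE.
(Thorough, Thorough): Alex can switch to Light (5 → 10). Not NE.
(Thorough, Deep): Alex can switch to Light (1 → 10). Not NE.
(Deep, Normal): Alex can switch to Light (7 → 11). Not NE.
(Deep, Thorough): Alex gets 11, best alternative 10; Bailey gets 12, best alternative 8. No profitable deviation — NE.
(Deep, Deep): Alex can switch to Light (5 → 10). Not NE.

(Deep, Thorough)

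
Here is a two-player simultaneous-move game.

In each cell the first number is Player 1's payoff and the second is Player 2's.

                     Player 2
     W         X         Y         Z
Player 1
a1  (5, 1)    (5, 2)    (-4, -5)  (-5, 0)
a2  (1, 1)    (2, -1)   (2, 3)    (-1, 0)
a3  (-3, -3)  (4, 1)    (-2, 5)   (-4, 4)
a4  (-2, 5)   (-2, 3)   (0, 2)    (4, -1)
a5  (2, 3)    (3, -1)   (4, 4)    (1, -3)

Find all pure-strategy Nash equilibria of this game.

(a1, W): Player 2 can switch to X (1 → 2). Not NE.
(a1, X): Player 1 gets 5, best alternative 4; Player 2 gets 2, best alternative 1. No profitable deviation — NE.
(a1, Y): Player 1 can switch to a2 (-4 → 2). Not NE.
(a1, Z): Player 1 can switch to a2 (-5 → -1). Not NE.
(a2, W): Player 1 can switch to a1 (1 → 5). Not NE.
(a2, X): Player 1 can switch to a1 (2 → 5). Not NE.
(a2, Y): Player 1 can switch to a5 (2 → 4). Not NE.
(a2, Z): Player 1 can switch to a4 (-1 → 4). Not NE.
(a3, W): Player 1 can switch to a1 (-3 → 5). Not NE.
(a5, Y): Player 1 gets 4, best alternative 2; Player 2 gets 4, best alternative 3. No profitable deviation — NE.
(The remaining 10 profiles each have a profitable deviation by the same check.)

(a1, X); (a5, Y)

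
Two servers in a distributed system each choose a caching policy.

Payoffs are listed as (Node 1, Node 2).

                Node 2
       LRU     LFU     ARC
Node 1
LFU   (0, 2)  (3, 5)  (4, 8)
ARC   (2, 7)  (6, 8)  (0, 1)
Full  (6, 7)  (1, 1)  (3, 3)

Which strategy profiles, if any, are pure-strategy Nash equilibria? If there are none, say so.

(LFU, LRU): Node 1 can switch to ARC (0 → 2). Not NE.
(LFU, LFU): Node 1 can switch to ARC (3 → 6). Not NE.
(LFU, ARC): Node 1 gets 4, best alternative 3; Node 2 gets 8, best alternative 5. No profitable deviation — NE.
(ARC, LRU): Node 1 can switch to Full (2 → 6). Not NE.
(ARC, LFU): Node 1 gets 6, best alternative 3; Node 2 gets 8, best alternative 7. No profitable deviation — NE.
(ARC, ARC): Node 1 can switch to LFU (0 → 4). Not NE.
(Full, LRU): Node 1 gets 6, best alternative 2; Node 2 gets 7, best alternative 3. No profitable deviation — NE.
(Full, LFU): Node 1 can switch to LFU (1 → 3). Not NE.
(Full, ARC): Node 1 can switch to LFU (3 → 4). Not NE.

(LFU, ARC); (ARC, LFU); (Full, LRU)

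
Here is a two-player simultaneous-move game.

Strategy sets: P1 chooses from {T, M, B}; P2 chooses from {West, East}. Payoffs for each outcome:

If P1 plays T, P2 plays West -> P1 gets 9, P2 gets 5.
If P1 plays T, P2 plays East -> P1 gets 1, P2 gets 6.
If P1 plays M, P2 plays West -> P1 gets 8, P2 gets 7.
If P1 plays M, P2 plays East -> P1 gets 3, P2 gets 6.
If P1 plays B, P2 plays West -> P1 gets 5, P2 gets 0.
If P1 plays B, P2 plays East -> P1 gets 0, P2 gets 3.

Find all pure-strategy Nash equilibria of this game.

P1 against West: payoffs 9, 8, 5 → best response T.
P1 against East: payoffs 1, 3, 0 → best response M.
P2 against T: payoffs 5, 6 → best response East.
P2 against M: payoffs 7, 6 → best response West.
P2 against B: payoffs 0, 3 → best response East.
No profile is a mutual best response for all players.

This game has no pure Nash equilibrium.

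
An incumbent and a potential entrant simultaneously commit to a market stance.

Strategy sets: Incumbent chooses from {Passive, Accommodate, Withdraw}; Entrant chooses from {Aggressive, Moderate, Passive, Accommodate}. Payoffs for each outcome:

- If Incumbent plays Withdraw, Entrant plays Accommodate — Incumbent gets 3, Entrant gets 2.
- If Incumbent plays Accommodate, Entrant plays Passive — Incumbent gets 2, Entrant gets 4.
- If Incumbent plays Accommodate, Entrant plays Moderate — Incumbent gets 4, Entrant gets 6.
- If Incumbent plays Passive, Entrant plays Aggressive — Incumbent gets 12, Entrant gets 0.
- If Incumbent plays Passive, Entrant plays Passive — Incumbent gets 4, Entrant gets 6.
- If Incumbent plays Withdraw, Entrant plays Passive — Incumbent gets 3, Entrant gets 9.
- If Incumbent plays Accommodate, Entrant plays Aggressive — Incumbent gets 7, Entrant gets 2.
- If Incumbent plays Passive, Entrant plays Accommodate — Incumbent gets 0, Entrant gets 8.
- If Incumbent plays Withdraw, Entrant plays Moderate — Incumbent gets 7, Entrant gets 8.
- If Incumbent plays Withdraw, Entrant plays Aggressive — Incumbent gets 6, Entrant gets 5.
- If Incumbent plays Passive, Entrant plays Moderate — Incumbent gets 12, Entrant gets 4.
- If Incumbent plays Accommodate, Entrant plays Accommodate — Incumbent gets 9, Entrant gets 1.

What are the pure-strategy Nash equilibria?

No pure-strategy Nash equilibrium.

Incumbent against Aggressive: payoffs 12, 7, 6 → best response Passive.
Incumbent against Moderate: payoffs 12, 4, 7 → best response Passive.
Incumbent against Passive: payoffs 4, 2, 3 → best response Passive.
Incumbent against Accommodate: payoffs 0, 9, 3 → best response Accommodate.
Entrant against Passive: payoffs 0, 4, 6, 8 → best response Accommodate.
Entrant against Accommodate: payoffs 2, 6, 4, 1 → best response Moderate.
Entrant against Withdraw: payoffs 5, 8, 9, 2 → best response Passive.
No profile is a mutual best response for all players.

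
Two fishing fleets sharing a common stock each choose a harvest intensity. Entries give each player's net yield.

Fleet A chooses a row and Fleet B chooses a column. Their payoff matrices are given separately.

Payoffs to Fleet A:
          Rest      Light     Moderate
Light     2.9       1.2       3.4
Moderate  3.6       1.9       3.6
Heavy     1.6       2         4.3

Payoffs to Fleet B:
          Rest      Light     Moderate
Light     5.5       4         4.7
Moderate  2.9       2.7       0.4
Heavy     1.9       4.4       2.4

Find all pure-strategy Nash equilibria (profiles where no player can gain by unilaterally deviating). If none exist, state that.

Pure-strategy Nash equilibria: (Moderate, Rest); (Heavy, Light)

Mark each player's best response to every combination of opponents' strategies; a profile where every player is best-responding is a pure Nash equilibrium.
Fleet A against Rest: payoffs 2.9, 3.6, 1.6 → best response Moderate.
Fleet A against Light: payoffs 1.2, 1.9, 2 → best response Heavy.
Fleet A against Moderate: payoffs 3.4, 3.6, 4.3 → best response Heavy.
Fleet B against Light: payoffs 5.5, 4, 4.7 → best response Rest.
Fleet B against Moderate: payoffs 2.9, 2.7, 0.4 → best response Rest.
Fleet B against Heavy: payoffs 1.9, 4.4, 2.4 → best response Light.
Mutual best responses: (Moderate, Rest); (Heavy, Light).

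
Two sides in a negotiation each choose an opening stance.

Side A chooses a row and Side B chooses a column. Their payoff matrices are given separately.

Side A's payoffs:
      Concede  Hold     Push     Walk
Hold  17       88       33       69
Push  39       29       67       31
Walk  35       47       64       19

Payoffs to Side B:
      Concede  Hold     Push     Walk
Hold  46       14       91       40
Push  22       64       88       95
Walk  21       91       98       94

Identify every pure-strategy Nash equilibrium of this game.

none

Side A against Concede: payoffs 17, 39, 35 → best response Push.
Side A against Hold: payoffs 88, 29, 47 → best response Hold.
Side A against Push: payoffs 33, 67, 64 → best response Push.
Side A against Walk: payoffs 69, 31, 19 → best response Hold.
Side B against Hold: payoffs 46, 14, 91, 40 → best response Push.
Side B against Push: payoffs 22, 64, 88, 95 → best response Walk.
Side B against Walk: payoffs 21, 91, 98, 94 → best response Push.
No profile is a mutual best response for all players.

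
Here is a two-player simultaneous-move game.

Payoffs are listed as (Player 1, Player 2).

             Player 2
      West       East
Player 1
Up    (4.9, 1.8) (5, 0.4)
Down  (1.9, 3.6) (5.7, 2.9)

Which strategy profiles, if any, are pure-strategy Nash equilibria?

Player 1 against West: payoffs 4.9, 1.9 → best response Up.
Player 1 against East: payoffs 5, 5.7 → best response Down.
Player 2 against Up: payoffs 1.8, 0.4 → best response West.
Player 2 against Down: payoffs 3.6, 2.9 → best response West.
Mutual best responses: (Up, West).

(Up, West)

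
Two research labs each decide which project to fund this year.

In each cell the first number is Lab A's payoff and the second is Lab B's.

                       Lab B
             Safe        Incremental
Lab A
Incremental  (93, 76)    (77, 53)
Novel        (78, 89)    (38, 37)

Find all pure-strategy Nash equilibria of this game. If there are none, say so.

Pure NE: (Incremental, Safe)

Lab A against Safe: payoffs 93, 78 → best response Incremental.
Lab A against Incremental: payoffs 77, 38 → best response Incremental.
Lab B against Incremental: payoffs 76, 53 → best response Safe.
Lab B against Novel: payoffs 89, 37 → best response Safe.
Mutual best responses: (Incremental, Safe).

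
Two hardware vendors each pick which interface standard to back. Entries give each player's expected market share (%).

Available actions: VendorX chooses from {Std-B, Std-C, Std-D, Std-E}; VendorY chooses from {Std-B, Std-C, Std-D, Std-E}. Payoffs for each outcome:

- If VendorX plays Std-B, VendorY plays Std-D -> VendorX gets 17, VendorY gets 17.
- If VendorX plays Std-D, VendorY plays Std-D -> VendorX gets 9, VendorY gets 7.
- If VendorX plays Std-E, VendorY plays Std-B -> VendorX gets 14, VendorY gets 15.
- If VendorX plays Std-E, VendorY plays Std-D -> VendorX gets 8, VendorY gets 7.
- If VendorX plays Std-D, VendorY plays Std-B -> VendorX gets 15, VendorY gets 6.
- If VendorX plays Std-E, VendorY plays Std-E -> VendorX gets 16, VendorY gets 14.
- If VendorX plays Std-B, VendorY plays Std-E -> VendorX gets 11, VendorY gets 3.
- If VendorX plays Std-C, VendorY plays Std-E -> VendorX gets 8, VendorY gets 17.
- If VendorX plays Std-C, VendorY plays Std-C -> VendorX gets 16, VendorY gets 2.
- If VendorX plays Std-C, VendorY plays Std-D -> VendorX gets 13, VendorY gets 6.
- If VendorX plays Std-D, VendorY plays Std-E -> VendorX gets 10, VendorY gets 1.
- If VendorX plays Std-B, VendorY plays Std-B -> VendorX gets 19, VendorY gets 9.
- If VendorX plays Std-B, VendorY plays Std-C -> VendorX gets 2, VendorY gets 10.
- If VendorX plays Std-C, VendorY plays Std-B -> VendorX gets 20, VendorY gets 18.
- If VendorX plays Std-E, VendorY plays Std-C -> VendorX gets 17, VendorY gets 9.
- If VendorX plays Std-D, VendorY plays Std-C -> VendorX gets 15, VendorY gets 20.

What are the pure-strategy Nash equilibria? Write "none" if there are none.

Pure-strategy Nash equilibria: (Std-B, Std-D); (Std-C, Std-B)

Check each profile: it is a Nash equilibrium iff no player can strictly gain by switching unilaterally.
(Std-B, Std-B): VendorX can switch to Std-C (19 → 20). Not NE.
(Std-B, Std-C): VendorX can switch to Std-C (2 → 16). Not NE.
(Std-B, Std-D): VendorX gets 17, best alternative 13; VendorY gets 17, best alternative 10. No profitable deviation — NE.
(Std-B, Std-E): VendorX can switch to Std-E (11 → 16). Not NE.
(Std-C, Std-B): VendorX gets 20, best alternative 19; VendorY gets 18, best alternative 17. No profitable deviation — NE.
(Std-C, Std-C): VendorX can switch to Std-E (16 → 17). Not NE.
(Std-C, Std-D): VendorX can switch to Std-B (13 → 17). Not NE.
(Std-C, Std-E): VendorX can switch to Std-B (8 → 11). Not NE.
(Std-D, Std-B): VendorX can switch to Std-B (15 → 19). Not NE.
(Std-D, Std-C): VendorX can switch to Std-C (15 → 16). Not NE.
(The remaining 6 profiles each have a profitable deviation by the same check.)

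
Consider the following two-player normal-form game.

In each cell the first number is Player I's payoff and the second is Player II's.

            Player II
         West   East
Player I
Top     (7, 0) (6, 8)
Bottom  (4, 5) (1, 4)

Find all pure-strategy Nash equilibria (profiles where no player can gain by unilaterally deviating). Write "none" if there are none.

Pure NE: (Top, East)

Check each profile: it is a Nash equilibrium iff no player can strictly gain by switching unilaterally.
(Top, West): Player II can switch to East (0 → 8). Not NE.
(Top, East): Player I gets 6, best alternative 1; Player II gets 8, best alternative 0. No profitable deviation — NE.
(Bottom, West): Player I can switch to Top (4 → 7). Not NE.
(Bottom, East): Player I can switch to Top (1 → 6). Not NE.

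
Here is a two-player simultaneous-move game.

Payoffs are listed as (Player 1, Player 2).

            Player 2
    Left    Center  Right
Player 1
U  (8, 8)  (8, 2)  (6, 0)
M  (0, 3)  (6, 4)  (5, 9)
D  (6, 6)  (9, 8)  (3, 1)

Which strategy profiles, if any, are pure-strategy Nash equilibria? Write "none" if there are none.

For each strategy profile, look for a profitable unilateral deviation.
(U, Left): Player 1 gets 8, best alternative 6; Player 2 gets 8, best alternative 2. No profitable deviation — NE.
(U, Center): Player 1 can switch to D (8 → 9). Not NE.
(U, Right): Player 2 can switch to Left (0 → 8). Not NE.
(M, Left): Player 1 can switch to U (0 → 8). Not NE.
(M, Center): Player 1 can switch to U (6 → 8). Not NE.
(M, Right): Player 1 can switch to U (5 → 6). Not NE.
(D, Left): Player 1 can switch to U (6 → 8). Not NE.
(D, Center): Player 1 gets 9, best alternative 8; Player 2 gets 8, best alternative 6. No profitable deviation — NE.
(The remaining 1 profile has a profitable deviation by the same check.)

The pure Nash equilibria are (U, Left); (D, Center).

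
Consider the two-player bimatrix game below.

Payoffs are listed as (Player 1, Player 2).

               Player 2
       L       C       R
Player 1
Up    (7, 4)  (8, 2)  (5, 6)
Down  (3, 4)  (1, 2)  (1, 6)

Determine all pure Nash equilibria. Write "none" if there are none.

Player 1 against L: payoffs 7, 3 → best response Up.
Player 1 against C: payoffs 8, 1 → best response Up.
Player 1 against R: payoffs 5, 1 → best response Up.
Player 2 against Up: payoffs 4, 2, 6 → best response R.
Player 2 against Down: payoffs 4, 2, 6 → best response R.
Mutual best responses: (Up, R).

(Up, R)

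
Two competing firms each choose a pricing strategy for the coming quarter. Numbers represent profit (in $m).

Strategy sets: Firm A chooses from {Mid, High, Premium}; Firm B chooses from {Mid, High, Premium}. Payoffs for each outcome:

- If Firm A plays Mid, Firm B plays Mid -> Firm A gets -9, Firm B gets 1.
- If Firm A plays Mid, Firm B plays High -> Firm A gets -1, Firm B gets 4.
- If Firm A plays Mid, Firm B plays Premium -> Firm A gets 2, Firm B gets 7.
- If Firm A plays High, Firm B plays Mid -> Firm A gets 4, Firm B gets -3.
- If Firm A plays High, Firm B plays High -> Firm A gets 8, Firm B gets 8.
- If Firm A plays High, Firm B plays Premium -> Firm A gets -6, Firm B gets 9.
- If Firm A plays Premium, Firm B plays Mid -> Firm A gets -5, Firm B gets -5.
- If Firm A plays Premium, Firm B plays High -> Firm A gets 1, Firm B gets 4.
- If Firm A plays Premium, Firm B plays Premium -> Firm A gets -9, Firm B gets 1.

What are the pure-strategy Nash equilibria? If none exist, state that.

The unique pure-strategy Nash equilibrium is (Mid, Premium).

Firm A against Mid: payoffs -9, 4, -5 → best response High.
Firm A against High: payoffs -1, 8, 1 → best response High.
Firm A against Premium: payoffs 2, -6, -9 → best response Mid.
Firm B against Mid: payoffs 1, 4, 7 → best response Premium.
Firm B against High: payoffs -3, 8, 9 → best response Premium.
Firm B against Premium: payoffs -5, 4, 1 → best response High.
Mutual best responses: (Mid, Premium).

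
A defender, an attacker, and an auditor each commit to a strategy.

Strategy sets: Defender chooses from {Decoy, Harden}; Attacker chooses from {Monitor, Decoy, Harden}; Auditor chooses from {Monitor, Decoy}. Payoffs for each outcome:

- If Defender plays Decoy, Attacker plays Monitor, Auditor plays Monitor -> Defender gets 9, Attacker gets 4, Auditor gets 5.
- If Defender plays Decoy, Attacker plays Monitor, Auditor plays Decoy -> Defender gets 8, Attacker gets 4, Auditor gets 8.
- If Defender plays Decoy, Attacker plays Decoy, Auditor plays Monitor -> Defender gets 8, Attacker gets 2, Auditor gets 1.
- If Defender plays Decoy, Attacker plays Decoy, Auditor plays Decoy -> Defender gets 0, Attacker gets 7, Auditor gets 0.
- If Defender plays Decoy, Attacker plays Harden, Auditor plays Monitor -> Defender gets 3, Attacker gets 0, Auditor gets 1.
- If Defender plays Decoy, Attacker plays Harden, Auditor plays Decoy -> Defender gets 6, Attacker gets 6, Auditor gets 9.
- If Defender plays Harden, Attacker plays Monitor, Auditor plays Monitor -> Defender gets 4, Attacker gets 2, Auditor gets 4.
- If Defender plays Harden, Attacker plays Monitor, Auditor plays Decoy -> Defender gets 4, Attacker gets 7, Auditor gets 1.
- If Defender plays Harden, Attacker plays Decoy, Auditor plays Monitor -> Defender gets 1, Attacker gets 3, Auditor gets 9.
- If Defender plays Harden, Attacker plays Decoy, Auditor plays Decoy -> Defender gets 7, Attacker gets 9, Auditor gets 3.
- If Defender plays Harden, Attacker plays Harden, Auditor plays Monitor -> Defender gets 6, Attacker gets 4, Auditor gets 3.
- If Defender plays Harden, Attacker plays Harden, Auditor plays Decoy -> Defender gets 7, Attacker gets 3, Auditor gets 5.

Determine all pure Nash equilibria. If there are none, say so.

No pure-strategy Nash equilibrium.

For each strategy profile, look for a profitable unilateral deviation.
(Decoy, Monitor, Monitor): Auditor can switch to Decoy (5 → 8). Not NE.
(Decoy, Monitor, Decoy): Attacker can switch to Decoy (4 → 7). Not NE.
(Decoy, Decoy, Monitor): Attacker can switch to Monitor (2 → 4). Not NE.
(Decoy, Decoy, Decoy): Defender can switch to Harden (0 → 7). Not NE.
(Decoy, Harden, Monitor): Defender can switch to Harden (3 → 6). Not NE.
(Decoy, Harden, Decoy): Defender can switch to Harden (6 → 7). Not NE.
(Harden, Monitor, Monitor): Defender can switch to Decoy (4 → 9). Not NE.
(Harden, Monitor, Decoy): Defender can switch to Decoy (4 → 8). Not NE.
(The remaining 4 profiles each have a profitable deviation by the same check.)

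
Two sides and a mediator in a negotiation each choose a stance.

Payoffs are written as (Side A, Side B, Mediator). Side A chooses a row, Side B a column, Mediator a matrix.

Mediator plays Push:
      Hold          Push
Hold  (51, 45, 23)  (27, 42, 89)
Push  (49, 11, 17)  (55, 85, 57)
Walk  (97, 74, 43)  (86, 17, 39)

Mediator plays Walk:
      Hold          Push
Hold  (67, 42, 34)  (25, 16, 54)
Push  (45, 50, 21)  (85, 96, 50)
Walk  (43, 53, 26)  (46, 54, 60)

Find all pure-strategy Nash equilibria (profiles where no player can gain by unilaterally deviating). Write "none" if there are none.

(Hold, Hold, Walk); (Walk, Hold, Push)

Check each profile: it is a Nash equilibrium iff no player can strictly gain by switching unilaterally.
(Hold, Hold, Push): Side A can switch to Walk (51 → 97). Not NE.
(Hold, Hold, Walk): Side A gets 67, best alternative 45; Side B gets 42, best alternative 16; Mediator gets 34, best alternative 23. No profitable deviation — NE.
(Hold, Push, Push): Side A can switch to Push (27 → 55). Not NE.
(Hold, Push, Walk): Side A can switch to Push (25 → 85). Not NE.
(Push, Hold, Push): Side A can switch to Hold (49 → 51). Not NE.
(Push, Hold, Walk): Side A can switch to Hold (45 → 67). Not NE.
(Push, Push, Push): Side A can switch to Walk (55 → 86). Not NE.
(Walk, Hold, Push): Side A gets 97, best alternative 51; Side B gets 74, best alternative 17; Mediator gets 43, best alternative 26. No profitable deviation — NE.
(The remaining 4 profiles each have a profitable deviation by the same check.)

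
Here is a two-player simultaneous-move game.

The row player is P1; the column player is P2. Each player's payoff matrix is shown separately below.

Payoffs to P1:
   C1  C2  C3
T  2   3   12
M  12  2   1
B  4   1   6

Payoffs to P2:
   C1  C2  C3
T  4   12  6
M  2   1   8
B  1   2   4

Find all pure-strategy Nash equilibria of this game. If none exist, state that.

(T, C2)

(T, C1): P1 can switch to M (2 → 12). Not NE.
(T, C2): P1 gets 3, best alternative 2; P2 gets 12, best alternative 6. No profitable deviation — NE.
(T, C3): P2 can switch to C2 (6 → 12). Not NE.
(M, C1): P2 can switch to C3 (2 → 8). Not NE.
(M, C2): P1 can switch to T (2 → 3). Not NE.
(M, C3): P1 can switch to T (1 → 12). Not NE.
(B, C1): P1 can switch to M (4 → 12). Not NE.
(B, C2): P1 can switch to T (1 → 3). Not NE.
(B, C3): P1 can switch to T (6 → 12). Not NE.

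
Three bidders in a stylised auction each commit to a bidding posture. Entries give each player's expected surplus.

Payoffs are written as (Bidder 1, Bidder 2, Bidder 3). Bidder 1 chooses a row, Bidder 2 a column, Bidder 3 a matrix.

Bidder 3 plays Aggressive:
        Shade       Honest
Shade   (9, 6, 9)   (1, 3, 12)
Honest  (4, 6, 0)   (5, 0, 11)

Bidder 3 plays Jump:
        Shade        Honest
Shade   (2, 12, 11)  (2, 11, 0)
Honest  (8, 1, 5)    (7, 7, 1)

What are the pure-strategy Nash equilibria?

Mark each player's best response to every combination of opponents' strategies; a profile where every player is best-responding is a pure Nash equilibrium.
Bidder 1 against (Shade, Aggressive): payoffs 9, 4 → best response Shade.
Bidder 1 against (Shade, Jump): payoffs 2, 8 → best response Honest.
Bidder 1 against (Honest, Aggressive): payoffs 1, 5 → best response Honest.
Bidder 1 against (Honest, Jump): payoffs 2, 7 → best response Honest.
Bidder 2 against (Shade, Aggressive): payoffs 6, 3 → best response Shade.
Bidder 2 against (Shade, Jump): payoffs 12, 11 → best response Shade.
Bidder 2 against (Honest, Aggressive): payoffs 6, 0 → best response Shade.
Bidder 2 against (Honest, Jump): payoffs 1, 7 → best response Honest.
Bidder 3 against (Shade, Shade): payoffs 9, 11 → best response Jump.
Bidder 3 against (Shade, Honest): payoffs 12, 0 → best response Aggressive.
Bidder 3 against (Honest, Shade): payoffs 0, 5 → best response Jump.
Bidder 3 against (Honest, Honest): payoffs 11, 1 → best response Aggressive.
No profile is a mutual best response for all players.

This game has no pure Nash equilibrium.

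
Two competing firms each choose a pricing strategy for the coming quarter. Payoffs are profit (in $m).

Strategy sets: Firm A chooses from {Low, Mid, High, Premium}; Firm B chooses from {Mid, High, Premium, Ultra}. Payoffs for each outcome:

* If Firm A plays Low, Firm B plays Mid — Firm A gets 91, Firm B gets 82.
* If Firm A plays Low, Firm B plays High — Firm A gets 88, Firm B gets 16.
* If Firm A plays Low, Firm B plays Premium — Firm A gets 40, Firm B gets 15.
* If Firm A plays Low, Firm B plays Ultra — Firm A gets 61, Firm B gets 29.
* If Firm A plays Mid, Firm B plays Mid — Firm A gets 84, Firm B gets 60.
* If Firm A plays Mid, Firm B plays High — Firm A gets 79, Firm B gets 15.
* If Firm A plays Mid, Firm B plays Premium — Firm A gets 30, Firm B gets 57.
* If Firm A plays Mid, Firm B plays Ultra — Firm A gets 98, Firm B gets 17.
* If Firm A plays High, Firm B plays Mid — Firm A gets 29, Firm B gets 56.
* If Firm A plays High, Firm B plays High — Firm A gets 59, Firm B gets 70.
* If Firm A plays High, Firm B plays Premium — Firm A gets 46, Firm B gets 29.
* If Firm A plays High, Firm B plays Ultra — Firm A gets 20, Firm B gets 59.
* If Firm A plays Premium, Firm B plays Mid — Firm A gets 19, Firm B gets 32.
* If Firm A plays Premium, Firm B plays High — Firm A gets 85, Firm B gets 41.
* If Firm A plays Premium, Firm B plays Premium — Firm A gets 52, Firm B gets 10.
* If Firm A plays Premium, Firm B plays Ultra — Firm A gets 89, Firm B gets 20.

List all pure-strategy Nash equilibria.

Firm A against Mid: payoffs 91, 84, 29, 19 → best response Low.
Firm A against High: payoffs 88, 79, 59, 85 → best response Low.
Firm A against Premium: payoffs 40, 30, 46, 52 → best response Premium.
Firm A against Ultra: payoffs 61, 98, 20, 89 → best response Mid.
Firm B against Low: payoffs 82, 16, 15, 29 → best response Mid.
Firm B against Mid: payoffs 60, 15, 57, 17 → best response Mid.
Firm B against High: payoffs 56, 70, 29, 59 → best response High.
Firm B against Premium: payoffs 32, 41, 10, 20 → best response High.
Mutual best responses: (Low, Mid).

The unique pure-strategy Nash equilibrium is (Low, Mid).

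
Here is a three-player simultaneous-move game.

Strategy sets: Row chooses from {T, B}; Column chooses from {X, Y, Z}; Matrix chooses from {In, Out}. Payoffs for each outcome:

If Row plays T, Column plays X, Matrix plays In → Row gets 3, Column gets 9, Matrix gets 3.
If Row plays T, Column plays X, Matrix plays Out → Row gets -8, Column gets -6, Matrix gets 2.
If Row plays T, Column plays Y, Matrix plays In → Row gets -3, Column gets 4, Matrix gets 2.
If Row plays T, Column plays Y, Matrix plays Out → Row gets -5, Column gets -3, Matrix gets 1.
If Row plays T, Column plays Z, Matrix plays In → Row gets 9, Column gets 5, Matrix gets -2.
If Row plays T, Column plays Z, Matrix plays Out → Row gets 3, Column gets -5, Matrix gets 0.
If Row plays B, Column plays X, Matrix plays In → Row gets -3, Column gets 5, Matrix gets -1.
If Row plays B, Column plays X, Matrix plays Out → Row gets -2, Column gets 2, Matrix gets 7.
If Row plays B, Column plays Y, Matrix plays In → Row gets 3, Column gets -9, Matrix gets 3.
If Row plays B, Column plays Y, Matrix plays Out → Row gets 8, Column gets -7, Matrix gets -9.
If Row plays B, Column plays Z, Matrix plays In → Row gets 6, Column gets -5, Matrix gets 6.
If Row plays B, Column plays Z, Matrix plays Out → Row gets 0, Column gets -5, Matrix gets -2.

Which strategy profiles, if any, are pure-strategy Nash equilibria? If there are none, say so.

(T, X, In) and (B, X, Out)

For each strategy profile, look for a profitable unilateral deviation.
(T, X, In): Row gets 3, best alternative -3; Column gets 9, best alternative 5; Matrix gets 3, best alternative 2. No profitable deviation — NE.
(T, X, Out): Row can switch to B (-8 → -2). Not NE.
(T, Y, In): Row can switch to B (-3 → 3). Not NE.
(T, Y, Out): Row can switch to B (-5 → 8). Not NE.
(T, Z, In): Column can switch to X (5 → 9). Not NE.
(T, Z, Out): Column can switch to Y (-5 → -3). Not NE.
(B, X, In): Row can switch to T (-3 → 3). Not NE.
(B, X, Out): Row gets -2, best alternative -8; Column gets 2, best alternative -5; Matrix gets 7, best alternative -1. No profitable deviation — NE.
(B, Y, In): Column can switch to X (-9 → 5). Not NE.
(B, Y, Out): Column can switch to X (-7 → 2). Not NE.
(B, Z, In): Row can switch to T (6 → 9). Not NE.
(B, Z, Out): Row can switch to T (0 → 3). Not NE.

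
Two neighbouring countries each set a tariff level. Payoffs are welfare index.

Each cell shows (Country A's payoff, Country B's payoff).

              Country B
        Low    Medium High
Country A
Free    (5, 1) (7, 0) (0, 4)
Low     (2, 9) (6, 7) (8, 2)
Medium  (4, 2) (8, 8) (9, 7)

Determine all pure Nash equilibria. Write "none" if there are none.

Mark each player's best response to every combination of opponents' strategies; a profile where every player is best-responding is a pure Nash equilibrium.
Country A against Low: payoffs 5, 2, 4 → best response Free.
Country A against Medium: payoffs 7, 6, 8 → best response Medium.
Country A against High: payoffs 0, 8, 9 → best response Medium.
Country B against Free: payoffs 1, 0, 4 → best response High.
Country B against Low: payoffs 9, 7, 2 → best response Low.
Country B against Medium: payoffs 2, 8, 7 → best response Medium.
Mutual best responses: (Medium, Medium).

Pure NE: (Medium, Medium)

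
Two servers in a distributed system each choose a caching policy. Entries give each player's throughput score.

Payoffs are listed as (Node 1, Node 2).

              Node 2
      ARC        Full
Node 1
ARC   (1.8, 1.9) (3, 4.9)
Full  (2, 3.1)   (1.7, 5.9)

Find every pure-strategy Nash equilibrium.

The unique pure-strategy Nash equilibrium is (ARC, Full).

Check each profile: it is a Nash equilibrium iff no player can strictly gain by switching unilaterally.
(ARC, ARC): Node 1 can switch to Full (1.8 → 2). Not NE.
(ARC, Full): Node 1 gets 3, best alternative 1.7; Node 2 gets 4.9, best alternative 1.9. No profitable deviation — NE.
(Full, ARC): Node 2 can switch to Full (3.1 → 5.9). Not NE.
(Full, Full): Node 1 can switch to ARC (1.7 → 3). Not NE.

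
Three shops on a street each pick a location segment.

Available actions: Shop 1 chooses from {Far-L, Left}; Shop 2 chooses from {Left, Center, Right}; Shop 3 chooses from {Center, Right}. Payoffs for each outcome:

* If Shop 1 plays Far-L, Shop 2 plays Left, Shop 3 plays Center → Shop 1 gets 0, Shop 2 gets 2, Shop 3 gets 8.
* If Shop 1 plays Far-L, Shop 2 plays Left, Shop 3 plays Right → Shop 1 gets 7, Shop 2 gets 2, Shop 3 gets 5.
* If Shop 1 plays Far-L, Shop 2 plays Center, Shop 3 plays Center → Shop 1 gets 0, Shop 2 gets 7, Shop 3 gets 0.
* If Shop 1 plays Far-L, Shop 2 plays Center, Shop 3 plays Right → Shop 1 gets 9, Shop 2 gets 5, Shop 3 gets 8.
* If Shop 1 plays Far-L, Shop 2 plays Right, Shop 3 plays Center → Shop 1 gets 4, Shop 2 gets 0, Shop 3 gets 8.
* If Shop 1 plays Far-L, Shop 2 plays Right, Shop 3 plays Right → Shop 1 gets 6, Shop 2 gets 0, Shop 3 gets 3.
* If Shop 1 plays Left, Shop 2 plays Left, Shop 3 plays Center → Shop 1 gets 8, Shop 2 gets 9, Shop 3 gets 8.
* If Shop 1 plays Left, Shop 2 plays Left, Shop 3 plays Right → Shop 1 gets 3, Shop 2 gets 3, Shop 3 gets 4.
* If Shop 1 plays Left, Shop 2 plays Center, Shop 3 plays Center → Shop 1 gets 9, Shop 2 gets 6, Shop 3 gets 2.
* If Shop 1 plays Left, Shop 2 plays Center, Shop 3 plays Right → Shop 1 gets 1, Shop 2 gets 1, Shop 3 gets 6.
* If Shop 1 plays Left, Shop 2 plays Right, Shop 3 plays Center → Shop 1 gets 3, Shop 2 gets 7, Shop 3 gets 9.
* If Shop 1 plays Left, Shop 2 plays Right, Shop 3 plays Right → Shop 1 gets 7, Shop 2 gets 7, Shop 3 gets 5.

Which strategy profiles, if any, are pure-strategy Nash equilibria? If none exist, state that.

Shop 1 against (Left, Center): payoffs 0, 8 → best response Left.
Shop 1 against (Left, Right): payoffs 7, 3 → best response Far-L.
Shop 1 against (Center, Center): payoffs 0, 9 → best response Left.
Shop 1 against (Center, Right): payoffs 9, 1 → best response Far-L.
Shop 1 against (Right, Center): payoffs 4, 3 → best response Far-L.
Shop 1 against (Right, Right): payoffs 6, 7 → best response Left.
Shop 2 against (Far-L, Center): payoffs 2, 7, 0 → best response Center.
Shop 2 against (Far-L, Right): payoffs 2, 5, 0 → best response Center.
Shop 2 against (Left, Center): payoffs 9, 6, 7 → best response Left.
Shop 2 against (Left, Right): payoffs 3, 1, 7 → best response Right.
Shop 3 against (Far-L, Left): payoffs 8, 5 → best response Center.
Shop 3 against (Far-L, Center): payoffs 0, 8 → best response Right.
Shop 3 against (Far-L, Right): payoffs 8, 3 → best response Center.
Shop 3 against (Left, Left): payoffs 8, 4 → best response Center.
Shop 3 against (Left, Center): payoffs 2, 6 → best response Right.
Shop 3 against (Left, Right): payoffs 9, 5 → best response Center.
Mutual best responses: (Far-L, Center, Right); (Left, Left, Center).

Pure-strategy Nash equilibria: (Far-L, Center, Right) and (Left, Left, Center)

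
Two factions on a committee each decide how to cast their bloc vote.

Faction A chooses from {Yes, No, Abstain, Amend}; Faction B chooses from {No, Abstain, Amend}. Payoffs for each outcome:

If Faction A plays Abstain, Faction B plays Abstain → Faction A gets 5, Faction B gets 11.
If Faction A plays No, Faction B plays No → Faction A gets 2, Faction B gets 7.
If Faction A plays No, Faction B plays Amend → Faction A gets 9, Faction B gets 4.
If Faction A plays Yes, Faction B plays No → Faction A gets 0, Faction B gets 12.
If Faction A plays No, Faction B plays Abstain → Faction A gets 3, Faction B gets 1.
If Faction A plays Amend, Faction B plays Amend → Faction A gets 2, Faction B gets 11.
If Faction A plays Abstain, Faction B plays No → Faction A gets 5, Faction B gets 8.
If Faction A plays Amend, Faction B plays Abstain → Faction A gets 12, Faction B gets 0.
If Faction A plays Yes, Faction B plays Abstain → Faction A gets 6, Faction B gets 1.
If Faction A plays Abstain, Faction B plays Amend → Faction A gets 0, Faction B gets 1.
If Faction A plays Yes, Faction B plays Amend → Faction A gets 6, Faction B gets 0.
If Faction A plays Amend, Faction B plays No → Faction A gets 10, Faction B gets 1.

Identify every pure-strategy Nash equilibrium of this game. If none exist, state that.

none

Mark each player's best response to every combination of opponents' strategies; a profile where every player is best-responding is a pure Nash equilibrium.
Faction A against No: payoffs 0, 2, 5, 10 → best response Amend.
Faction A against Abstain: payoffs 6, 3, 5, 12 → best response Amend.
Faction A against Amend: payoffs 6, 9, 0, 2 → best response No.
Faction B against Yes: payoffs 12, 1, 0 → best response No.
Faction B against No: payoffs 7, 1, 4 → best response No.
Faction B against Abstain: payoffs 8, 11, 1 → best response Abstain.
Faction B against Amend: payoffs 1, 0, 11 → best response Amend.
No profile is a mutual best response for all players.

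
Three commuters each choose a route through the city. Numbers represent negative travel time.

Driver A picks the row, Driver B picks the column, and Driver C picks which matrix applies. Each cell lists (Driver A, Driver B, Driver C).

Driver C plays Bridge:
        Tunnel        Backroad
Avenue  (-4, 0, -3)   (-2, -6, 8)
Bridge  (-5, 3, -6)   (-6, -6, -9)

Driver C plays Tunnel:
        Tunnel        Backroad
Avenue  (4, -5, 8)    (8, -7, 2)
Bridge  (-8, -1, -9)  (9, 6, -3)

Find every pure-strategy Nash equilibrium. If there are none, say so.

(Avenue, Tunnel, Tunnel) and (Bridge, Backroad, Tunnel)

(Avenue, Tunnel, Bridge): Driver C can switch to Tunnel (-3 → 8). Not NE.
(Avenue, Tunnel, Tunnel): Driver A gets 4, best alternative -8; Driver B gets -5, best alternative -7; Driver C gets 8, best alternative -3. No profitable deviation — NE.
(Avenue, Backroad, Bridge): Driver B can switch to Tunnel (-6 → 0). Not NE.
(Avenue, Backroad, Tunnel): Driver A can switch to Bridge (8 → 9). Not NE.
(Bridge, Tunnel, Bridge): Driver A can switch to Avenue (-5 → -4). Not NE.
(Bridge, Tunnel, Tunnel): Driver A can switch to Avenue (-8 → 4). Not NE.
(Bridge, Backroad, Bridge): Driver A can switch to Avenue (-6 → -2). Not NE.
(Bridge, Backroad, Tunnel): Driver A gets 9, best alternative 8; Driver B gets 6, best alternative -1; Driver C gets -3, best alternative -9. No profitable deviation — NE.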